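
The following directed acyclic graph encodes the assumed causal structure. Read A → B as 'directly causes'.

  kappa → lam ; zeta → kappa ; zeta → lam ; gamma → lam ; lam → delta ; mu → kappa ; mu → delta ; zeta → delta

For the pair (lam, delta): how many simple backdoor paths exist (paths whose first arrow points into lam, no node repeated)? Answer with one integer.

A backdoor path from lam to delta is any simple undirected path whose first edge points into lam (i.e. leaves lam via a parent).
Parents of lam: {gamma, kappa, zeta}.
Enumerating:
  P1: lam <- zeta -> kappa <- mu -> delta
  P2: lam <- zeta -> delta
  P3: lam <- kappa <- zeta -> delta
  P4: lam <- kappa <- mu -> delta
That exhausts the simple backdoor paths. Count: 4.

4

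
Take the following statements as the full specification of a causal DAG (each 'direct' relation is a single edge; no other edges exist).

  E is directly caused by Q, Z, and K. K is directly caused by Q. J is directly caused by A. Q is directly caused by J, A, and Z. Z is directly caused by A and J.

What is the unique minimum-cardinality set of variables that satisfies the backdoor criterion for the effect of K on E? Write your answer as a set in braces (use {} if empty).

{Q}

Variables eligible for adjustment (non-descendants of K, excluding K and E): {A, J, Q, Z}.
Backdoor paths from K to E:
  P1: K <- Q <- A -> J -> Z -> E
  P2: K <- Q <- A -> Z -> E
  P3: K <- Q <- J <- A -> Z -> E
  P4: K <- Q <- J -> Z -> E
  P5: K <- Q <- Z -> E
  P6: K <- Q -> E
The empty set is not sufficient: P1 (K <- Q <- A -> J -> Z -> E) has no collider blocking it and no conditioned non-collider, so it is open.
Try {Q}:
  P1: blocked at chain node Q ∈ conditioning set.
  P2: blocked at chain node Q ∈ conditioning set.
  P3: blocked at chain node Q ∈ conditioning set.
  P4: blocked at chain node Q ∈ conditioning set.
  P5: blocked at chain node Q ∈ conditioning set.
  P6: blocked at fork node Q ∈ conditioning set.
{Q} contains no descendant of K and blocks every backdoor path.
No other singleton works — e.g. {A} leaves P4 open — so {Q} is the unique smallest valid adjustment set.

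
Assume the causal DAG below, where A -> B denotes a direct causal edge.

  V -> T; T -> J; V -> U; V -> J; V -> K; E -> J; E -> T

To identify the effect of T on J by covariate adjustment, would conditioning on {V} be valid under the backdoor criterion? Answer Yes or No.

No

Backdoor paths from T to J (paths whose first edge points into T):
  P1: T <- V -> J
  P2: T <- E -> J
Condition 1 (no descendant of T in the set): holds — descendants of T are {J}; none are in {V}.
Condition 2 (every backdoor path blocked by {V}):
  P1: blocked at fork node V ∈ conditioning set.
  P2: open — no interior node is in the conditioning set.
{V} does not satisfy the backdoor criterion.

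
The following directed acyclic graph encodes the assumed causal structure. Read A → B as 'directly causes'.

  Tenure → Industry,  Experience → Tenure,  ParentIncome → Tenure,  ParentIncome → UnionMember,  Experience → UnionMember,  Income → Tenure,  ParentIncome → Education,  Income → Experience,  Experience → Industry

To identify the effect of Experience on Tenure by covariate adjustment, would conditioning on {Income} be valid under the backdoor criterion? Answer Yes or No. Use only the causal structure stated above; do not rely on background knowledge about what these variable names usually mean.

Yes

Backdoor paths from Experience to Tenure (paths whose first edge points into Experience):
  P1: Experience <- Income -> Tenure
Condition 1 (no descendant of Experience in the set): holds — descendants of Experience are {Industry, Tenure, UnionMember}; none are in {Income}.
Condition 2 (every backdoor path blocked by {Income}):
  P1: blocked at fork node Income ∈ conditioning set.
{Income} satisfies the backdoor criterion.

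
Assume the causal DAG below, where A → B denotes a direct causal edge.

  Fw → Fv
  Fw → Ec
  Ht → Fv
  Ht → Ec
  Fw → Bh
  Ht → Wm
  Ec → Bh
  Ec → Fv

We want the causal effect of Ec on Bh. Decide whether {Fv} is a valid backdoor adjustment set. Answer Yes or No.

No

Backdoor paths from Ec to Bh (paths whose first edge points into Ec):
  P1: Ec <- Ht -> Fv <- Fw -> Bh
  P2: Ec <- Fw -> Bh
Condition 1 (no descendant of Ec in the set): FAILS — Fv is a descendant of Ec.
Condition 2 (every backdoor path blocked by {Fv}):
  P1: open — collider(s) Fv are conditioned on (or have a conditioned descendant) and no non-collider on the path is in the set.
  P2: open — no interior node is in the conditioning set.
{Fv} does not satisfy the backdoor criterion.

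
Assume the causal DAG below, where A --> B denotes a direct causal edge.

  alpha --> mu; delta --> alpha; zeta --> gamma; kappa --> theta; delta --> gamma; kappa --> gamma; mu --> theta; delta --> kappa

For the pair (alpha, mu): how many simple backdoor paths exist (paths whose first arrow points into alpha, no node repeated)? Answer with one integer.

A backdoor path from alpha to mu is any simple undirected path whose first edge points into alpha (i.e. leaves alpha via a parent).
Parents of alpha: {delta}.
Enumerating:
  P1: alpha <- delta -> kappa -> theta <- mu
  P2: alpha <- delta -> gamma <- kappa -> theta <- mu
That exhausts the simple backdoor paths. Count: 2.

2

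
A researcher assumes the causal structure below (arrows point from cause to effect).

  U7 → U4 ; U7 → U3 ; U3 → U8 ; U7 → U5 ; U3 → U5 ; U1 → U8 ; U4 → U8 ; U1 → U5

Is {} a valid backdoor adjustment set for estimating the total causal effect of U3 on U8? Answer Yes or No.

Backdoor paths from U3 to U8 (paths whose first edge points into U3):
  P1: U3 <- U7 -> U5 <- U1 -> U8
  P2: U3 <- U7 -> U4 -> U8
Condition 1 (no descendant of U3 in the set): holds — descendants of U3 are {U5, U8}; none are in {}.
Condition 2 (every backdoor path blocked by {}):
  P1: blocked at collider U5 (neither it nor any descendant is in the conditioning set).
  P2: open — no interior node is in the conditioning set.
{} does not satisfy the backdoor criterion.

No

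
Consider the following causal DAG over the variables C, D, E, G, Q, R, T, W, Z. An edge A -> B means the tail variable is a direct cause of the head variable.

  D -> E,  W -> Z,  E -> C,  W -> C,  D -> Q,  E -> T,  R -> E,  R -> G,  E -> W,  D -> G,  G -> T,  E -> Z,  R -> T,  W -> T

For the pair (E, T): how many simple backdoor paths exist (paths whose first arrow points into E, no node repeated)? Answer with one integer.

A backdoor path from E to T is any simple undirected path whose first edge points into E (i.e. leaves E via a parent).
Parents of E: {D, R}.
Enumerating:
  P1: E <- R -> G -> T
  P2: E <- R -> T
  P3: E <- D -> G <- R -> T
  P4: E <- D -> G -> T
That exhausts the simple backdoor paths. Count: 4.

4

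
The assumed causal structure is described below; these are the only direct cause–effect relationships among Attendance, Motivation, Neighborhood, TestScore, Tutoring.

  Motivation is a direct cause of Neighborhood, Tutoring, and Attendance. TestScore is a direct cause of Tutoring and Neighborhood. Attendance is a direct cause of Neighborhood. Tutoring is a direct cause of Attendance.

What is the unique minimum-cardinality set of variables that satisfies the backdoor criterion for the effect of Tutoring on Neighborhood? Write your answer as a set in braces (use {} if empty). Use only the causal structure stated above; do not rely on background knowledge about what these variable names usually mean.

{Motivation, TestScore}

Variables eligible for adjustment (non-descendants of Tutoring, excluding Tutoring and Neighborhood): {Motivation, TestScore}.
Backdoor paths from Tutoring to Neighborhood:
  P1: Tutoring <- TestScore -> Neighborhood
  P2: Tutoring <- Motivation -> Attendance -> Neighborhood
  P3: Tutoring <- Motivation -> Neighborhood
The empty set is not sufficient: P1 (Tutoring <- TestScore -> Neighborhood) has no collider blocking it and no conditioned non-collider, so it is open.
Try {Motivation, TestScore}:
  P1: blocked at fork node TestScore ∈ conditioning set.
  P2: blocked at fork node Motivation ∈ conditioning set.
  P3: blocked at fork node Motivation ∈ conditioning set.
{Motivation, TestScore} contains no descendant of Tutoring and blocks every backdoor path.
Every element of {Motivation, TestScore} is needed (dropping Motivation leaves P2 open; dropping TestScore leaves P1 open), so no proper subset is valid.
Among all size-2 subsets of the eligible variables, only {Motivation, TestScore} blocks every backdoor path, so it is the unique smallest valid adjustment set.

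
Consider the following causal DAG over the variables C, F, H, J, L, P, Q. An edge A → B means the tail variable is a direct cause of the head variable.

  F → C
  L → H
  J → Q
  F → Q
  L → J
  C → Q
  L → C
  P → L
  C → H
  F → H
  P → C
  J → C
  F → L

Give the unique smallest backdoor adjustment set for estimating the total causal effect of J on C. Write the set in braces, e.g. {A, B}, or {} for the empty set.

Variables eligible for adjustment (non-descendants of J, excluding J and C): {F, L, P}.
Backdoor paths from J to C:
  P1: J <- L <- P -> C
  P2: J <- L <- F -> C
  P3: J <- L <- F -> H <- C
  P4: J <- L <- F -> Q <- C
  P5: J <- L -> C
  P6: J <- L -> H <- F -> C
  P7: J <- L -> H <- F -> Q <- C
  P8: J <- L -> H <- C
The empty set is not sufficient: P1 (J <- L <- P -> C) has no collider blocking it and no conditioned non-collider, so it is open.
Try {L}:
  P1: blocked at chain node L ∈ conditioning set.
  P2: blocked at chain node L ∈ conditioning set.
  P3: blocked at chain node L ∈ conditioning set.
  P4: blocked at chain node L ∈ conditioning set.
  P5: blocked at fork node L ∈ conditioning set.
  P6: blocked at fork node L ∈ conditioning set.
  P7: blocked at fork node L ∈ conditioning set.
  P8: blocked at fork node L ∈ conditioning set.
{L} contains no descendant of J and blocks every backdoor path.
No other singleton works — e.g. {P} leaves P2 open — so {L} is the unique smallest valid adjustment set.

{L}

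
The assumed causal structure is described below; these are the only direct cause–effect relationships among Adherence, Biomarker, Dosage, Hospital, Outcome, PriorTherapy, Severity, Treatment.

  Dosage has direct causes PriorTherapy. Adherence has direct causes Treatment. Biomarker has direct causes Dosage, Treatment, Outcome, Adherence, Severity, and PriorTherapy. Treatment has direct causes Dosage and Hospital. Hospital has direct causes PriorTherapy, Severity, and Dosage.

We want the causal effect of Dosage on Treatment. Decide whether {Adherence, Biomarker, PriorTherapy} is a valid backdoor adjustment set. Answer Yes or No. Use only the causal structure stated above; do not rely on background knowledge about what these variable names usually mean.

Backdoor paths from Dosage to Treatment (paths whose first edge points into Dosage):
  P1: Dosage <- PriorTherapy -> Hospital <- Severity -> Biomarker <- Treatment
  P2: Dosage <- PriorTherapy -> Hospital <- Severity -> Biomarker <- Adherence <- Treatment
  P3: Dosage <- PriorTherapy -> Hospital -> Treatment
  P4: Dosage <- PriorTherapy -> Biomarker <- Severity -> Hospital -> Treatment
  P5: Dosage <- PriorTherapy -> Biomarker <- Treatment
  P6: Dosage <- PriorTherapy -> Biomarker <- Adherence <- Treatment
Condition 1 (no descendant of Dosage in the set): FAILS — Adherence and Biomarker are descendants of Dosage.
Condition 2 (every backdoor path blocked by {Adherence, Biomarker, PriorTherapy}):
  P1: blocked at fork node PriorTherapy ∈ conditioning set.
  P2: blocked at fork node PriorTherapy ∈ conditioning set.
  P3: blocked at fork node PriorTherapy ∈ conditioning set.
  P4: blocked at fork node PriorTherapy ∈ conditioning set.
  P5: blocked at fork node PriorTherapy ∈ conditioning set.
  P6: blocked at fork node PriorTherapy ∈ conditioning set.
{Adherence, Biomarker, PriorTherapy} does not satisfy the backdoor criterion.

No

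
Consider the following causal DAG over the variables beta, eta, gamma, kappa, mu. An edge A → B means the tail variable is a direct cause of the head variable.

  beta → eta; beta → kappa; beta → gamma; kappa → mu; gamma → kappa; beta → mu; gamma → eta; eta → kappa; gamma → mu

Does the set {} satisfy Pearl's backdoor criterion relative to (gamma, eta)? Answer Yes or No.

Backdoor paths from gamma to eta (paths whose first edge points into gamma):
  P1: gamma <- beta -> eta
  P2: gamma <- beta -> kappa <- eta
  P3: gamma <- beta -> mu <- kappa <- eta
Condition 1 (no descendant of gamma in the set): holds — descendants of gamma are {eta, kappa, mu}; none are in {}.
Condition 2 (every backdoor path blocked by {}):
  P1: open — no interior node is in the conditioning set.
  P2: blocked at collider kappa (neither it nor any descendant is in the conditioning set).
  P3: blocked at collider mu (neither it nor any descendant is in the conditioning set).
{} does not satisfy the backdoor criterion.

No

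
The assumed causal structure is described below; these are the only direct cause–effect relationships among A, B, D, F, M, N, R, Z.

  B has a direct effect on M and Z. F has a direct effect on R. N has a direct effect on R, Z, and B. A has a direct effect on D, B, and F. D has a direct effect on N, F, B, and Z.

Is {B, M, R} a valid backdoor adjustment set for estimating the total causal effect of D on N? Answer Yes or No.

Backdoor paths from D to N (paths whose first edge points into D):
  P1: D <- A -> F -> R <- N
  P2: D <- A -> B <- N
  P3: D <- A -> B -> Z <- N
Condition 1 (no descendant of D in the set): FAILS — B, M, and R are descendants of D.
Condition 2 (every backdoor path blocked by {B, M, R}):
  P1: open — collider(s) R are conditioned on (or have a conditioned descendant) and no non-collider on the path is in the set.
  P2: open — collider(s) B are conditioned on (or have a conditioned descendant) and no non-collider on the path is in the set.
  P3: blocked at chain node B ∈ conditioning set.
{B, M, R} does not satisfy the backdoor criterion.

No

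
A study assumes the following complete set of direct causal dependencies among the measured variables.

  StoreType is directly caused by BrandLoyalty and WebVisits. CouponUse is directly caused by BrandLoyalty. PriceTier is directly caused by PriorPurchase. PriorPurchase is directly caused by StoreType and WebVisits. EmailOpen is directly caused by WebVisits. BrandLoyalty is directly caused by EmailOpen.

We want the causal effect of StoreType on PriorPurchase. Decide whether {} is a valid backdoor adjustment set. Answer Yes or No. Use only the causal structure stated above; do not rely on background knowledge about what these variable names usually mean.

Backdoor paths from StoreType to PriorPurchase (paths whose first edge points into StoreType):
  P1: StoreType <- WebVisits -> PriorPurchase
  P2: StoreType <- BrandLoyalty <- EmailOpen <- WebVisits -> PriorPurchase
Condition 1 (no descendant of StoreType in the set): holds — descendants of StoreType are {PriceTier, PriorPurchase}; none are in {}.
Condition 2 (every backdoor path blocked by {}):
  P1: open — no interior node is in the conditioning set.
  P2: open — no interior node is in the conditioning set.
{} does not satisfy the backdoor criterion.

No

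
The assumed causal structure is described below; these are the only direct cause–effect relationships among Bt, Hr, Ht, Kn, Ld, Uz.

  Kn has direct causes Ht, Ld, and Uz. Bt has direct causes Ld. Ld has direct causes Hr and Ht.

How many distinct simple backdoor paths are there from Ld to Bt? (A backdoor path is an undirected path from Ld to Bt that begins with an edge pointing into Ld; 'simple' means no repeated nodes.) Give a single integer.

0

A backdoor path from Ld to Bt is any simple undirected path whose first edge points into Ld (i.e. leaves Ld via a parent).
Parents of Ld: {Hr, Ht}.
No simple path from any parent of Ld reaches Bt without revisiting Ld, so there are no backdoor paths.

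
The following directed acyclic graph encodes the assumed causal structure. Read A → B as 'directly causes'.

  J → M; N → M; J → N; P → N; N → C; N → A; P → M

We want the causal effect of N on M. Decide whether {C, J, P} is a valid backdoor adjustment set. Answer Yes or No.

No

Backdoor paths from N to M (paths whose first edge points into N):
  P1: N <- P -> M
  P2: N <- J -> M
Condition 1 (no descendant of N in the set): FAILS — C is a descendant of N.
Condition 2 (every backdoor path blocked by {C, J, P}):
  P1: blocked at fork node P ∈ conditioning set.
  P2: blocked at fork node J ∈ conditioning set.
{C, J, P} does not satisfy the backdoor criterion.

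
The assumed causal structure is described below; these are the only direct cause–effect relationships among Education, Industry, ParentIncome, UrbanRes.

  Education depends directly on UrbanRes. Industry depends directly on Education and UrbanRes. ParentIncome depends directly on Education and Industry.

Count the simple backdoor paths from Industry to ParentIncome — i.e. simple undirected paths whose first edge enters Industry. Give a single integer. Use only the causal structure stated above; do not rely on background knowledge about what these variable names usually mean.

2

A backdoor path from Industry to ParentIncome is any simple undirected path whose first edge points into Industry (i.e. leaves Industry via a parent).
Parents of Industry: {Education, UrbanRes}.
Enumerating:
  P1: Industry <- UrbanRes -> Education -> ParentIncome
  P2: Industry <- Education -> ParentIncome
That exhausts the simple backdoor paths. Count: 2.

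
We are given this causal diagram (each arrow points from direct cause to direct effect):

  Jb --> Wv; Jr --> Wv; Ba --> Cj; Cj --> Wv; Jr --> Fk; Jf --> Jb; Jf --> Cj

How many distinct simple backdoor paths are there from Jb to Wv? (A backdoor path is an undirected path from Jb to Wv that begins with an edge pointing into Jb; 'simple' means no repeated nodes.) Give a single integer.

A backdoor path from Jb to Wv is any simple undirected path whose first edge points into Jb (i.e. leaves Jb via a parent).
Parents of Jb: {Jf}.
Enumerating:
  P1: Jb <- Jf -> Cj -> Wv
That exhausts the simple backdoor paths. Count: 1.

1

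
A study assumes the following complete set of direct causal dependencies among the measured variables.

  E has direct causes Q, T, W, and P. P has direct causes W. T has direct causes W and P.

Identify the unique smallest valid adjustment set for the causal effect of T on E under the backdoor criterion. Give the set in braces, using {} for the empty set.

Variables eligible for adjustment (non-descendants of T, excluding T and E): {P, Q, W}.
Backdoor paths from T to E:
  P1: T <- W -> P -> E
  P2: T <- W -> E
  P3: T <- P <- W -> E
  P4: T <- P -> E
The empty set is not sufficient: P1 (T <- W -> P -> E) has no collider blocking it and no conditioned non-collider, so it is open.
Try {P, W}:
  P1: blocked at fork node W ∈ conditioning set.
  P2: blocked at fork node W ∈ conditioning set.
  P3: blocked at chain node P ∈ conditioning set.
  P4: blocked at fork node P ∈ conditioning set.
{P, W} contains no descendant of T and blocks every backdoor path.
Every element of {P, W} is needed (dropping P leaves P4 open; dropping W leaves P2 open), so no proper subset is valid.
Among all size-2 subsets of the eligible variables, only {P, W} blocks every backdoor path, so it is the unique smallest valid adjustment set.

{P, W}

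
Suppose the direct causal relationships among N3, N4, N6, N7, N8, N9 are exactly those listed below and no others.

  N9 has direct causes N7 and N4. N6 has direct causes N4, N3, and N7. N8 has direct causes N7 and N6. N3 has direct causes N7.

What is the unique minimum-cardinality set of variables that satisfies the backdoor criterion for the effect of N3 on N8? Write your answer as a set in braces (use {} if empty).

{N7}

Variables eligible for adjustment (non-descendants of N3, excluding N3 and N8): {N4, N7, N9}.
Backdoor paths from N3 to N8:
  P1: N3 <- N7 -> N6 -> N8
  P2: N3 <- N7 -> N8
  P3: N3 <- N7 -> N9 <- N4 -> N6 -> N8
The empty set is not sufficient: P1 (N3 <- N7 -> N6 -> N8) has no collider blocking it and no conditioned non-collider, so it is open.
Try {N7}:
  P1: blocked at fork node N7 ∈ conditioning set.
  P2: blocked at fork node N7 ∈ conditioning set.
  P3: blocked at fork node N7 ∈ conditioning set.
{N7} contains no descendant of N3 and blocks every backdoor path.
No other singleton works — e.g. {N4} leaves P1 open — so {N7} is the unique smallest valid adjustment set.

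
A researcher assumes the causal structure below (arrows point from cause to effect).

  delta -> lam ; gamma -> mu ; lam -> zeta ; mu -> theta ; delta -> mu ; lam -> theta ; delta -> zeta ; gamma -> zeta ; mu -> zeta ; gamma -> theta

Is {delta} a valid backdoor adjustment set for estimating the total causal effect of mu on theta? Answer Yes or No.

Backdoor paths from mu to theta (paths whose first edge points into mu):
  P1: mu <- delta -> lam -> zeta <- gamma -> theta
  P2: mu <- delta -> lam -> theta
  P3: mu <- delta -> zeta <- gamma -> theta
  P4: mu <- delta -> zeta <- lam -> theta
  P5: mu <- gamma -> zeta <- delta -> lam -> theta
  P6: mu <- gamma -> zeta <- lam -> theta
  P7: mu <- gamma -> theta
Condition 1 (no descendant of mu in the set): holds — descendants of mu are {theta, zeta}; none are in {delta}.
Condition 2 (every backdoor path blocked by {delta}):
  P1: blocked at fork node delta ∈ conditioning set.
  P2: blocked at fork node delta ∈ conditioning set.
  P3: blocked at fork node delta ∈ conditioning set.
  P4: blocked at fork node delta ∈ conditioning set.
  P5: blocked at collider zeta (neither it nor any descendant is in the conditioning set).
  P6: blocked at collider zeta (neither it nor any descendant is in the conditioning set).
  P7: open — no interior node is in the conditioning set.
{delta} does not satisfy the backdoor criterion.

No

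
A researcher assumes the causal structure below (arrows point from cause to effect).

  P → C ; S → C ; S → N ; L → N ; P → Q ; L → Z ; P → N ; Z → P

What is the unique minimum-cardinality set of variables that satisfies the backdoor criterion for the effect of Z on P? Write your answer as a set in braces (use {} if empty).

{}

Variables eligible for adjustment (non-descendants of Z, excluding Z and P): {L, S}.
Backdoor paths from Z to P:
  P1: Z <- L -> N <- S -> C <- P
  P2: Z <- L -> N <- P
Each backdoor path contains an unconditioned collider, so every path is already blocked with the empty conditioning set:
  P1: blocked at collider N (neither it nor any descendant is in the conditioning set).
  P2: blocked at collider N (neither it nor any descendant is in the conditioning set).
The empty set is therefore the unique smallest valid set.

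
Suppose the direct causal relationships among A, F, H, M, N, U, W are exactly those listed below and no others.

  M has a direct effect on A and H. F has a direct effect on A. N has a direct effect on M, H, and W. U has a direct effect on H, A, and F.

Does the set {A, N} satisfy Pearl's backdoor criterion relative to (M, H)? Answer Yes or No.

Backdoor paths from M to H (paths whose first edge points into M):
  P1: M <- N -> H
Condition 1 (no descendant of M in the set): FAILS — A is a descendant of M.
Condition 2 (every backdoor path blocked by {A, N}):
  P1: blocked at fork node N ∈ conditioning set.
{A, N} does not satisfy the backdoor criterion.

No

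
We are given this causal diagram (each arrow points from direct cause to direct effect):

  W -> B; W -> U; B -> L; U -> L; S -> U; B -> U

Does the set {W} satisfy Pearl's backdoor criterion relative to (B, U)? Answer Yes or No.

Yes

Backdoor paths from B to U (paths whose first edge points into B):
  P1: B <- W -> U
Condition 1 (no descendant of B in the set): holds — descendants of B are {L, U}; none are in {W}.
Condition 2 (every backdoor path blocked by {W}):
  P1: blocked at fork node W ∈ conditioning set.
{W} satisfies the backdoor criterion.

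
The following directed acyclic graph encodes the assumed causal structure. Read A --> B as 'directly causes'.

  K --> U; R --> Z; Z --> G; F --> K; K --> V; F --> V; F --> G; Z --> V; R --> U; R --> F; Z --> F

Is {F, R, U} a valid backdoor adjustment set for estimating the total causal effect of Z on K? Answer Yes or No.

No

Backdoor paths from Z to K (paths whose first edge points into Z):
  P1: Z <- R -> F -> K
  P2: Z <- R -> F -> V <- K
  P3: Z <- R -> U <- K
Condition 1 (no descendant of Z in the set): FAILS — F and U are descendants of Z.
Condition 2 (every backdoor path blocked by {F, R, U}):
  P1: blocked at fork node R ∈ conditioning set.
  P2: blocked at fork node R ∈ conditioning set.
  P3: blocked at fork node R ∈ conditioning set.
{F, R, U} does not satisfy the backdoor criterion.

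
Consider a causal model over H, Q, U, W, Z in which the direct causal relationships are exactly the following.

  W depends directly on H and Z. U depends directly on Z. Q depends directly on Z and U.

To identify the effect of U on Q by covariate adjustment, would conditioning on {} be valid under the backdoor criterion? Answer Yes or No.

Backdoor paths from U to Q (paths whose first edge points into U):
  P1: U <- Z -> Q
Condition 1 (no descendant of U in the set): holds — descendants of U are {Q}; none are in {}.
Condition 2 (every backdoor path blocked by {}):
  P1: open — no interior node is in the conditioning set.
{} does not satisfy the backdoor criterion.

No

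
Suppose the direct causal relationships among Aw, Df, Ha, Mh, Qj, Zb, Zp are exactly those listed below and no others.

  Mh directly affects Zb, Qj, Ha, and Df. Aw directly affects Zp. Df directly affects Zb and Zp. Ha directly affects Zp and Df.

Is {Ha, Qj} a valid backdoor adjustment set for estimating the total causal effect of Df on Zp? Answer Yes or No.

Yes

Backdoor paths from Df to Zp (paths whose first edge points into Df):
  P1: Df <- Mh -> Ha -> Zp
  P2: Df <- Ha -> Zp
Condition 1 (no descendant of Df in the set): holds — descendants of Df are {Zb, Zp}; none are in {Ha, Qj}.
Condition 2 (every backdoor path blocked by {Ha, Qj}):
  P1: blocked at chain node Ha ∈ conditioning set.
  P2: blocked at fork node Ha ∈ conditioning set.
{Ha, Qj} satisfies the backdoor criterion.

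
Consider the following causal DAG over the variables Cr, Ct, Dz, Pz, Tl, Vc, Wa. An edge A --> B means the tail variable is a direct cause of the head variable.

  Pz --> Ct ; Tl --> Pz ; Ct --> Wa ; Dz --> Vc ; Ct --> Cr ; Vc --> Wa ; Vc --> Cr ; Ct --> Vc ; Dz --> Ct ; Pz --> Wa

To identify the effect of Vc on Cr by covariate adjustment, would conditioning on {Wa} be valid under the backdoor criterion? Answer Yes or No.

No

Backdoor paths from Vc to Cr (paths whose first edge points into Vc):
  P1: Vc <- Dz -> Ct -> Cr
  P2: Vc <- Ct -> Cr
Condition 1 (no descendant of Vc in the set): FAILS — Wa is a descendant of Vc.
Condition 2 (every backdoor path blocked by {Wa}):
  P1: open — no interior node is in the conditioning set.
  P2: open — no interior node is in the conditioning set.
{Wa} does not satisfy the backdoor criterion.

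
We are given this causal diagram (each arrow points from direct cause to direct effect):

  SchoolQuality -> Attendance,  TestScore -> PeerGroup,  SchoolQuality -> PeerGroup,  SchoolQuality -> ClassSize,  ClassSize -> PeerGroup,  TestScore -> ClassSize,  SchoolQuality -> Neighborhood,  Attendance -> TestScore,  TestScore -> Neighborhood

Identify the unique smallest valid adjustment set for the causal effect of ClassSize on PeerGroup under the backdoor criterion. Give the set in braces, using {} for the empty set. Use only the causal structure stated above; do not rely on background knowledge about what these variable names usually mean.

Variables eligible for adjustment (non-descendants of ClassSize, excluding ClassSize and PeerGroup): {Attendance, Neighborhood, SchoolQuality, TestScore}.
Backdoor paths from ClassSize to PeerGroup:
  P1: ClassSize <- SchoolQuality -> Attendance -> TestScore -> PeerGroup
  P2: ClassSize <- SchoolQuality -> Neighborhood <- TestScore -> PeerGroup
  P3: ClassSize <- SchoolQuality -> PeerGroup
  P4: ClassSize <- TestScore <- Attendance <- SchoolQuality -> PeerGroup
  P5: ClassSize <- TestScore -> Neighborhood <- SchoolQuality -> PeerGroup
  P6: ClassSize <- TestScore -> PeerGroup
The empty set is not sufficient: P1 (ClassSize <- SchoolQuality -> Attendance -> TestScore -> PeerGroup) has no collider blocking it and no conditioned non-collider, so it is open.
Try {SchoolQuality, TestScore}:
  P1: blocked at fork node SchoolQuality ∈ conditioning set.
  P2: blocked at fork node SchoolQuality ∈ conditioning set.
  P3: blocked at fork node SchoolQuality ∈ conditioning set.
  P4: blocked at chain node TestScore ∈ conditioning set.
  P5: blocked at fork node TestScore ∈ conditioning set.
  P6: blocked at fork node TestScore ∈ conditioning set.
{SchoolQuality, TestScore} contains no descendant of ClassSize and blocks every backdoor path.
Every element of {SchoolQuality, TestScore} is needed (dropping SchoolQuality leaves P3 open; dropping TestScore leaves P6 open), so no proper subset is valid.
Among all size-2 subsets of the eligible variables, only {SchoolQuality, TestScore} blocks every backdoor path, so it is the unique smallest valid adjustment set.

{SchoolQuality, TestScore}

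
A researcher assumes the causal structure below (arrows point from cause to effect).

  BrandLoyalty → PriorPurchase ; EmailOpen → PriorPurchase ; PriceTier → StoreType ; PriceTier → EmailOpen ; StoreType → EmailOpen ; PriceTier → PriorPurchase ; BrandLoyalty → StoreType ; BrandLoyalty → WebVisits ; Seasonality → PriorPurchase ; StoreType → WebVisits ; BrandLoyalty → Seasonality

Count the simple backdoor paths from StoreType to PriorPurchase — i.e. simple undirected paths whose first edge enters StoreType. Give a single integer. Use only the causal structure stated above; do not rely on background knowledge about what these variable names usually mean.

A backdoor path from StoreType to PriorPurchase is any simple undirected path whose first edge points into StoreType (i.e. leaves StoreType via a parent).
Parents of StoreType: {BrandLoyalty, PriceTier}.
Enumerating:
  P1: StoreType <- BrandLoyalty -> Seasonality -> PriorPurchase
  P2: StoreType <- BrandLoyalty -> PriorPurchase
  P3: StoreType <- PriceTier -> EmailOpen -> PriorPurchase
  P4: StoreType <- PriceTier -> PriorPurchase
That exhausts the simple backdoor paths. Count: 4.

4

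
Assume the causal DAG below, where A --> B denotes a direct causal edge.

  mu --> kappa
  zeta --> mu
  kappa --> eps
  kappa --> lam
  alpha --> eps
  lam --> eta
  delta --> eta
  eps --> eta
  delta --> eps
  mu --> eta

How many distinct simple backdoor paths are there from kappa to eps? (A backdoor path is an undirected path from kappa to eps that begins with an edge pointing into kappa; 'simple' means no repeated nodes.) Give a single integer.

2

A backdoor path from kappa to eps is any simple undirected path whose first edge points into kappa (i.e. leaves kappa via a parent).
Parents of kappa: {mu}.
Enumerating:
  P1: kappa <- mu -> eta <- delta -> eps
  P2: kappa <- mu -> eta <- eps
That exhausts the simple backdoor paths. Count: 2.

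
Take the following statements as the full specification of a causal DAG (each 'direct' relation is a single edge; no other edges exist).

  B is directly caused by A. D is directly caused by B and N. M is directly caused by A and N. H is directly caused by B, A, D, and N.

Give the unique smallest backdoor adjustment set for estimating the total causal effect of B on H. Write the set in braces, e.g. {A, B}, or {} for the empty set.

{A}

Variables eligible for adjustment (non-descendants of B, excluding B and H): {A, M, N}.
Backdoor paths from B to H:
  P1: B <- A -> M <- N -> D -> H
  P2: B <- A -> M <- N -> H
  P3: B <- A -> H
The empty set is not sufficient: P3 (B <- A -> H) has no collider blocking it and no conditioned non-collider, so it is open.
Try {A}:
  P1: blocked at fork node A ∈ conditioning set.
  P2: blocked at fork node A ∈ conditioning set.
  P3: blocked at fork node A ∈ conditioning set.
{A} contains no descendant of B and blocks every backdoor path.
No other singleton works — e.g. {N} leaves P3 open — so {A} is the unique smallest valid adjustment set.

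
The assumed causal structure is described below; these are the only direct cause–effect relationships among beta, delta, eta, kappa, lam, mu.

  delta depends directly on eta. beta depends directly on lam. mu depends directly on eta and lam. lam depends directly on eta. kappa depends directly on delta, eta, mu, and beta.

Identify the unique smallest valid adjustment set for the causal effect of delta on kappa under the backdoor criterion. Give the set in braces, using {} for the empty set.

Variables eligible for adjustment (non-descendants of delta, excluding delta and kappa): {beta, eta, lam, mu}.
Backdoor paths from delta to kappa:
  P1: delta <- eta -> lam -> mu -> kappa
  P2: delta <- eta -> lam -> beta -> kappa
  P3: delta <- eta -> mu <- lam -> beta -> kappa
  P4: delta <- eta -> mu -> kappa
  P5: delta <- eta -> kappa
The empty set is not sufficient: P1 (delta <- eta -> lam -> mu -> kappa) has no collider blocking it and no conditioned non-collider, so it is open.
Try {eta}:
  P1: blocked at fork node eta ∈ conditioning set.
  P2: blocked at fork node eta ∈ conditioning set.
  P3: blocked at fork node eta ∈ conditioning set.
  P4: blocked at fork node eta ∈ conditioning set.
  P5: blocked at fork node eta ∈ conditioning set.
{eta} contains no descendant of delta and blocks every backdoor path.
No other singleton works — e.g. {lam} leaves P4 open — so {eta} is the unique smallest valid adjustment set.

{eta}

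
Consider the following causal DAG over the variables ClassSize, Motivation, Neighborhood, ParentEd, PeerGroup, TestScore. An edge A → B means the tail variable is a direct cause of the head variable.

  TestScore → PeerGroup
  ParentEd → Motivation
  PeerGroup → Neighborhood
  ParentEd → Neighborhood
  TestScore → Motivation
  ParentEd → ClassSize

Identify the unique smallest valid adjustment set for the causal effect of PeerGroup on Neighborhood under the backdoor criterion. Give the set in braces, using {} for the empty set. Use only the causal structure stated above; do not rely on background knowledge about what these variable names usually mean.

Variables eligible for adjustment (non-descendants of PeerGroup, excluding PeerGroup and Neighborhood): {ClassSize, Motivation, ParentEd, TestScore}.
Backdoor paths from PeerGroup to Neighborhood:
  P1: PeerGroup <- TestScore -> Motivation <- ParentEd -> Neighborhood
Each backdoor path contains an unconditioned collider, so every path is already blocked with the empty conditioning set:
  P1: blocked at collider Motivation (neither it nor any descendant is in the conditioning set).
The empty set is therefore the unique smallest valid set.

{}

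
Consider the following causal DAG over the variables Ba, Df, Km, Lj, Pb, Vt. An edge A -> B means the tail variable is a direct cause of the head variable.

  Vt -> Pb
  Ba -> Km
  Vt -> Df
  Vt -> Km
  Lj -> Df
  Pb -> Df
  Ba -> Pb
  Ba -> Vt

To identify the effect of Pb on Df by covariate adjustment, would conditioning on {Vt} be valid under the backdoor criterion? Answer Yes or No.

Yes

Backdoor paths from Pb to Df (paths whose first edge points into Pb):
  P1: Pb <- Ba -> Vt -> Df
  P2: Pb <- Ba -> Km <- Vt -> Df
  P3: Pb <- Vt -> Df
Condition 1 (no descendant of Pb in the set): holds — descendants of Pb are {Df}; none are in {Vt}.
Condition 2 (every backdoor path blocked by {Vt}):
  P1: blocked at chain node Vt ∈ conditioning set.
  P2: blocked at collider Km (neither it nor any descendant is in the conditioning set).
  P3: blocked at fork node Vt ∈ conditioning set.
{Vt} satisfies the backdoor criterion.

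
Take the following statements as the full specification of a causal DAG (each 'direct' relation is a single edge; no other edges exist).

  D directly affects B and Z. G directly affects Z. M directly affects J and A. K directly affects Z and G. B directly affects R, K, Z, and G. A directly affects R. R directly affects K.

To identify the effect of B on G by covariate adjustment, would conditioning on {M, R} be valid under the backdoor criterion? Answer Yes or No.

Backdoor paths from B to G (paths whose first edge points into B):
  P1: B <- D -> Z <- K -> G
  P2: B <- D -> Z <- G
Condition 1 (no descendant of B in the set): FAILS — R is a descendant of B.
Condition 2 (every backdoor path blocked by {M, R}):
  P1: blocked at collider Z (neither it nor any descendant is in the conditioning set).
  P2: blocked at collider Z (neither it nor any descendant is in the conditioning set).
{M, R} does not satisfy the backdoor criterion.

No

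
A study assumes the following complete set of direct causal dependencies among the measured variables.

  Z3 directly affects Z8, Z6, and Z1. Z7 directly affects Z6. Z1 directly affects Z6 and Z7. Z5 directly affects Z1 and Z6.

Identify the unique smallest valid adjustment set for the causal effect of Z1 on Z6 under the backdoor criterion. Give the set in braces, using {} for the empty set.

Variables eligible for adjustment (non-descendants of Z1, excluding Z1 and Z6): {Z3, Z5, Z8}.
Backdoor paths from Z1 to Z6:
  P1: Z1 <- Z3 -> Z6
  P2: Z1 <- Z5 -> Z6
The empty set is not sufficient: P1 (Z1 <- Z3 -> Z6) has no collider blocking it and no conditioned non-collider, so it is open.
Try {Z3, Z5}:
  P1: blocked at fork node Z3 ∈ conditioning set.
  P2: blocked at fork node Z5 ∈ conditioning set.
{Z3, Z5} contains no descendant of Z1 and blocks every backdoor path.
Every element of {Z3, Z5} is needed (dropping Z3 leaves P1 open; dropping Z5 leaves P2 open), so no proper subset is valid.
Among all size-2 subsets of the eligible variables, only {Z3, Z5} blocks every backdoor path, so it is the unique smallest valid adjustment set.

{Z3, Z5}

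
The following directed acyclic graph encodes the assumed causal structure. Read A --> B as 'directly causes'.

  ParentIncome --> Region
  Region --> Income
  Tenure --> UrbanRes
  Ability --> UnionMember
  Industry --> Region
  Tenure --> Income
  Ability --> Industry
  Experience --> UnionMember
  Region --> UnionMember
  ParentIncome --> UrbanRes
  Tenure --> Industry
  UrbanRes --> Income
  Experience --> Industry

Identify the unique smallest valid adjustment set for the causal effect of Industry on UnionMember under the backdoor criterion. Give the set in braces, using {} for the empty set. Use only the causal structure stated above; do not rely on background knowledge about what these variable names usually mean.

{Ability, Experience}

Variables eligible for adjustment (non-descendants of Industry, excluding Industry and UnionMember): {Ability, Experience, ParentIncome, Tenure, UrbanRes}.
Backdoor paths from Industry to UnionMember:
  P1: Industry <- Experience -> UnionMember
  P2: Industry <- Tenure -> UrbanRes <- ParentIncome -> Region -> UnionMember
  P3: Industry <- Tenure -> UrbanRes -> Income <- Region -> UnionMember
  P4: Industry <- Tenure -> Income <- UrbanRes <- ParentIncome -> Region -> UnionMember
  P5: Industry <- Tenure -> Income <- Region -> UnionMember
  P6: Industry <- Ability -> UnionMember
The empty set is not sufficient: P1 (Industry <- Experience -> UnionMember) has no collider blocking it and no conditioned non-collider, so it is open.
Try {Ability, Experience}:
  P1: blocked at fork node Experience ∈ conditioning set.
  P2: blocked at collider UrbanRes (neither it nor any descendant is in the conditioning set).
  P3: blocked at collider Income (neither it nor any descendant is in the conditioning set).
  P4: blocked at collider Income (neither it nor any descendant is in the conditioning set).
  P5: blocked at collider Income (neither it nor any descendant is in the conditioning set).
  P6: blocked at fork node Ability ∈ conditioning set.
{Ability, Experience} contains no descendant of Industry and blocks every backdoor path.
Every element of {Ability, Experience} is needed (dropping Ability leaves P6 open; dropping Experience leaves P1 open), so no proper subset is valid.
Among all size-2 subsets of the eligible variables, only {Ability, Experience} blocks every backdoor path, so it is the unique smallest valid adjustment set.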